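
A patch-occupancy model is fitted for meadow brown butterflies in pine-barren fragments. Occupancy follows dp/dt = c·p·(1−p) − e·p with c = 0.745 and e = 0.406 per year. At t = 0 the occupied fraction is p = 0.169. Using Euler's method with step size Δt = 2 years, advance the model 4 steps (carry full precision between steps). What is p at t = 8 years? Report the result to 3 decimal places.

0.424

Update rule: p ← p + [c·p·(1−p) − e·p]·Δt with Δt = 2.
t = 2: p = 0.16900 + (+0.07203) = 0.24103
t = 4: p = 0.24103 + (+0.07686) = 0.31788
t = 6: p = 0.31788 + (+0.06496) = 0.38284
t = 8: p = 0.38284 + (+0.04118) = 0.42402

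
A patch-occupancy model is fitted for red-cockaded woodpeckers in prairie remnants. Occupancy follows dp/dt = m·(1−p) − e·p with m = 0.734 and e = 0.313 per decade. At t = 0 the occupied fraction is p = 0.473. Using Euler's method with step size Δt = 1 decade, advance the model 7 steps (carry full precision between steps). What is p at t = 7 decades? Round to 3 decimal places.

0.701

Update rule: p ← p + [m·(1−p) − e·p]·Δt with Δt = 1.
t = 1: p = 0.47300 + (+0.23877) = 0.71177
t = 2: p = 0.71177 + (-0.01122) = 0.70055
t = 3: p = 0.70055 + (+0.00053) = 0.70107
t = 4: p = 0.70107 + (-0.00002) = 0.70105
t = 5: p = 0.70105 + (+0.00000) = 0.70105
t = 6: p = 0.70105 + (-0.00000) = 0.70105
t = 7: p = 0.70105 + (+0.00000) = 0.70105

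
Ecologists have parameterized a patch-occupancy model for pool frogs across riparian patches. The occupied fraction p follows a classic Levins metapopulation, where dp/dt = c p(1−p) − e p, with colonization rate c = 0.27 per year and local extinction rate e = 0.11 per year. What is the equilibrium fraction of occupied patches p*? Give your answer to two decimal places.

0.59

At equilibrium, colonization balances extinction: c·p*·(1−p*) = e·p*.
So p* = 1 − e/c = 1 − 0.11/0.27 = 1 − 0.4074 = 0.5926.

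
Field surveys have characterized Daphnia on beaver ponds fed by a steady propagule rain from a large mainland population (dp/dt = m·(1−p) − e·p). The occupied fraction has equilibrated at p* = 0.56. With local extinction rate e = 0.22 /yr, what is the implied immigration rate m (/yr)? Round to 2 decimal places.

0.28

At equilibrium m(1−p*) = e·p*, so m = e·p*/(1−p*).
m = 0.22 × 0.56 / 0.4400 = 0.1232/0.4400 = 0.2800.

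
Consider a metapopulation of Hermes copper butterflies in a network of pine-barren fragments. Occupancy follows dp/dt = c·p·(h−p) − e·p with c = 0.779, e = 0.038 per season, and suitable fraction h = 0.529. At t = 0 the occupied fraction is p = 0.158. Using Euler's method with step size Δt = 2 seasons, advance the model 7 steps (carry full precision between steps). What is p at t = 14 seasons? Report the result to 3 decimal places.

0.480

Update rule: p ← p + [c·p·(h−p) − e·p]·Δt with Δt = 2.
t = 2: p = 0.15800 + (+0.07932) = 0.23732
t = 4: p = 0.23732 + (+0.08981) = 0.32713
t = 6: p = 0.32713 + (+0.07803) = 0.40515
t = 8: p = 0.40515 + (+0.04738) = 0.45254
t = 10: p = 0.45254 + (+0.01952) = 0.47205
t = 12: p = 0.47205 + (+0.00600) = 0.47806
t = 14: p = 0.47806 + (+0.00161) = 0.47967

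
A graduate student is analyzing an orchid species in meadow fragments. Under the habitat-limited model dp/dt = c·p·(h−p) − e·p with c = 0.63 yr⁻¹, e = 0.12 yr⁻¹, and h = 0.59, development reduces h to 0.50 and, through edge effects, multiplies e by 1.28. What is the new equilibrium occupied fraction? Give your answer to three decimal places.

0.256

Before: p* = h − e/c = 0.59 − 0.12/0.63 = 0.59 − 0.1905 = 0.3995.
After: c = 0.63, e = 0.1536, h = 0.50; p* = 0.50 − 0.1536/0.63 = 0.2562.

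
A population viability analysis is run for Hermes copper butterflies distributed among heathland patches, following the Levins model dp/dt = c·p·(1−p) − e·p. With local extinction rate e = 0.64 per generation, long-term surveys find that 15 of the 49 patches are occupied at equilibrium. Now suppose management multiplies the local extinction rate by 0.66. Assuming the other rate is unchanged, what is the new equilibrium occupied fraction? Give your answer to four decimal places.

Observed p* = 15/49 = 0.30612.
Balance c(1−p*) = e gives c = e/(1 − 0.30612) = 0.64/0.69388 = 0.92235.
New p* = 1 − e/c = 1 − 0.42240/0.92235 = 0.54204.

0.5420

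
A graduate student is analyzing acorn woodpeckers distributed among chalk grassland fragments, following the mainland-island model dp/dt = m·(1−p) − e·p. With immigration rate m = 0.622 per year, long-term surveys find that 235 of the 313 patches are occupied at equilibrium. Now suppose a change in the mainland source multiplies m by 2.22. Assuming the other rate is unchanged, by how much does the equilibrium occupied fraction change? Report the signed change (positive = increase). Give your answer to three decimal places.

0.119

Observed p* = 235/313 = 0.75080.
Balance m(1−p*) = e·p* gives e = m(1−p*)/p* = 0.622×0.24920/0.75080 = 0.20645.
New p* = m/(m+e) = 1.38084/(1.38084+0.20645) = 0.86994.
Δp* = 0.86994 − 0.75080 = +0.11914.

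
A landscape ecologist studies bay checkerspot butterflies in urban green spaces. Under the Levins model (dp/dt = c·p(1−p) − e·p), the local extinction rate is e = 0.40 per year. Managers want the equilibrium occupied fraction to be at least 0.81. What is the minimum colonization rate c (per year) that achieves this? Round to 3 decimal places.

2.105

p* = 1 − e/c ≥ 0.81 requires e/c ≤ 0.1900, i.e. c ≥ e/0.1900.
c_min = 0.40/0.1900 = 2.1053.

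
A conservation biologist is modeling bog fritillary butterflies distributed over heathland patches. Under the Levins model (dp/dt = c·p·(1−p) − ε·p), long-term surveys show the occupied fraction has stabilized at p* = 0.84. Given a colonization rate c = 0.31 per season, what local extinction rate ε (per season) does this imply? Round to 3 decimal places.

At equilibrium c(1−p*) = ε.
ε = 0.31 × (1 − 0.84) = 0.31 × 0.1600 = 0.0496.

0.050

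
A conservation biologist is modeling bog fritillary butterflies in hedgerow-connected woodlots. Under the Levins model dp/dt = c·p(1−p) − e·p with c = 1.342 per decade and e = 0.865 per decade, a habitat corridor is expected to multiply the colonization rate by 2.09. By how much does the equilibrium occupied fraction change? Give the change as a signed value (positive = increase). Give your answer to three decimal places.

0.336

Before: p* = 1 − 0.865/1.342 = 0.3554.
After the change, c = 2.80478, e = 0.865, so p* = 1 − 0.865/2.80478 = 0.6916.
Δp* = 0.6916 − 0.3554 = +0.3362.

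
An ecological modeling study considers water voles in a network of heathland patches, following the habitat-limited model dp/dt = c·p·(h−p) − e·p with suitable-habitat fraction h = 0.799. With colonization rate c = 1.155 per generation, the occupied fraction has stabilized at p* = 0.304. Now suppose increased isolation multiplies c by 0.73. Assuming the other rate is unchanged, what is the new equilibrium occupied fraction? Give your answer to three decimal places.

Balance c(h−p*) = e gives e = 1.155×(0.799 − 0.30400) = 0.57173.
New p* = 0.799 − e/c = 0.799 − 0.57173/0.84315 = 0.12091.

0.121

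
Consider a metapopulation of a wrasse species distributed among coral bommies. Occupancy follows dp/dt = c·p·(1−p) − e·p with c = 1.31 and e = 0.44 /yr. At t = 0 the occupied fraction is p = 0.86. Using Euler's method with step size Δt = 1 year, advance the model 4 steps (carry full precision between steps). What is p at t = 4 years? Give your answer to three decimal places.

0.664

Update rule: p ← p + [c·p·(1−p) − e·p]·Δt with Δt = 1.
t = 1: p = 0.86000 + (-0.22068) = 0.63932
t = 2: p = 0.63932 + (+0.02077) = 0.66009
t = 3: p = 0.66009 + (+0.00348) = 0.66358
t = 4: p = 0.66358 + (+0.00047) = 0.66405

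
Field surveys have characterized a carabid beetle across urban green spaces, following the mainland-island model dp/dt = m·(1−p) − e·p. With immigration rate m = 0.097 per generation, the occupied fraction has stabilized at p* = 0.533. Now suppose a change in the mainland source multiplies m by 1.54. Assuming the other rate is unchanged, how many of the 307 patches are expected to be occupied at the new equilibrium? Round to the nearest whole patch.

196

Balance m(1−p*) = e·p* gives e = m(1−p*)/p* = 0.097×0.46700/0.53300 = 0.08499.
New p* = m/(m+e) = 0.14938/(0.14938+0.08499) = 0.63737.
Expected occupied = 307 × 0.63737 = 195.67 ≈ 196.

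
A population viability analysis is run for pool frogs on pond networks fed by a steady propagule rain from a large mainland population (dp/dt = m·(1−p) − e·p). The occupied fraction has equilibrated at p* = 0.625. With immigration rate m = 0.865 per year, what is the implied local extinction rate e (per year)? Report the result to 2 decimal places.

0.52

At equilibrium m(1−p*) = e·p*, so e = m(1−p*)/p*.
e = 0.865 × 0.3750 / 0.625 = 0.5190.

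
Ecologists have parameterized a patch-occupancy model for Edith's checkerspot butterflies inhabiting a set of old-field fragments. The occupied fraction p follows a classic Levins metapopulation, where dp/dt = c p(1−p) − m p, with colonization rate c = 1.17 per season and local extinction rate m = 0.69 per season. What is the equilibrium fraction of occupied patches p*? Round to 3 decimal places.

0.410

Setting dp/dt = 0 and dividing through by p* gives c·(1−p*) = m.
So p* = 1 − m/c = 1 − 0.69/1.17 = 1 − 0.5897 = 0.4103.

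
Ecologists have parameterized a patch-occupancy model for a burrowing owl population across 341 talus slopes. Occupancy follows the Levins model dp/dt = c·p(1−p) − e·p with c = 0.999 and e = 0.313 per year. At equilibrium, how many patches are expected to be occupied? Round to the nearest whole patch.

p* = 1 − e/c = 1 − 0.313/0.999 = 0.6867.
Expected occupied patches = N × p* = 341 × 0.6867 = 234.16 ≈ 234.

234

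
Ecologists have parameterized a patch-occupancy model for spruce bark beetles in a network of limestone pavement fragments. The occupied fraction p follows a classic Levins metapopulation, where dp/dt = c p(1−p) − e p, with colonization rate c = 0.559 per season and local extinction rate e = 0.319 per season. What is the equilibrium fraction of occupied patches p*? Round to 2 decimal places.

0.43

At equilibrium, colonization balances extinction: c·p*·(1−p*) = e·p*.
So p* = 1 − e/c = 1 − 0.319/0.559 = 1 − 0.5707 = 0.4293.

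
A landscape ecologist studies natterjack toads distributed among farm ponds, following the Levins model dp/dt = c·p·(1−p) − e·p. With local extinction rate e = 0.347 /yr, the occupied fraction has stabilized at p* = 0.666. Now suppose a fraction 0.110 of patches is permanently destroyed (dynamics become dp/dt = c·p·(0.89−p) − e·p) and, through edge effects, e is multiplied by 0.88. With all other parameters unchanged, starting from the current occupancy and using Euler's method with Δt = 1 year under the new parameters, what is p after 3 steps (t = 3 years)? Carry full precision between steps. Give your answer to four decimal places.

0.5990

Balance c(1−p*) = e gives c = e/(1 − 0.66600) = 0.347/0.33400 = 1.03892.
Starting from p₀ = 0.66600; update p ← p + (dp/dt)·Δt with the new parameters.
step 1: Δp = -0.04838, p = 0.61762
step 2: Δp = -0.01382, p = 0.60380
step 3: Δp = -0.00484, p = 0.59896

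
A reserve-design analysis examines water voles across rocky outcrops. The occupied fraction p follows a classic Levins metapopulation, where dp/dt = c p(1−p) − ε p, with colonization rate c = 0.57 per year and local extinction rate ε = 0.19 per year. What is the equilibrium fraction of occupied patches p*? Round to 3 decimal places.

0.667

Setting dp/dt = 0 and dividing through by p* gives c·(1−p*) = ε.
So p* = 1 − ε/c = 1 − 0.19/0.57 = 1 − 0.3333 = 0.6667.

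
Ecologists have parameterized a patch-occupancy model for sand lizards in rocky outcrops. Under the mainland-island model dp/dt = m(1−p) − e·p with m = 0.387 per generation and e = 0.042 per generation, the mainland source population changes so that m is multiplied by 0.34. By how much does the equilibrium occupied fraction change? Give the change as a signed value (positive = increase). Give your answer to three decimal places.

-0.144

Before: p* = 0.387/(0.387+0.042) = 0.9021.
After: m = 0.13158, e = 0.042; p* = 0.13158/0.1736 = 0.7580.
Δp* = 0.7580 − 0.9021 = -0.1441.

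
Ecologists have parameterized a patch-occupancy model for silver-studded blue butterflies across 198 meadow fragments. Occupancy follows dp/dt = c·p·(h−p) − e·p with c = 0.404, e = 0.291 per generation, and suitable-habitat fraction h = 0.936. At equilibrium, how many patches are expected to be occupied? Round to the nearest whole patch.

p* = h − e/c = 0.936 − 0.7203 = 0.2157.
Expected occupied patches = N × p* = 198 × 0.2157 = 42.71 ≈ 43.

43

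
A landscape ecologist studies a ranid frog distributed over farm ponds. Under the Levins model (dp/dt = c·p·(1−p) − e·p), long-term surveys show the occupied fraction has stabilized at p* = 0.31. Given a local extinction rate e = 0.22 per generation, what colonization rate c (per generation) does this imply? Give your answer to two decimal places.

0.32

At equilibrium c(1−p*) = e, so c = e/(1−p*).
c = 0.22/(1 − 0.31) = 0.22/0.6900 = 0.3188.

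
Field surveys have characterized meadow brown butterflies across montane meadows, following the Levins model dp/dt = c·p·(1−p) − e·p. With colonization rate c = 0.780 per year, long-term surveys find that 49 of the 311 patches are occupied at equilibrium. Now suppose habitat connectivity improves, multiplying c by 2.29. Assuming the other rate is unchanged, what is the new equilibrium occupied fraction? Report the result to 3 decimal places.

Observed p* = 49/311 = 0.15756.
Balance c(1−p*) = e gives e = 0.780×(1 − 0.15756) = 0.65710.
New p* = 1 − e/c = 1 − 0.65710/1.78620 = 0.63212.

0.632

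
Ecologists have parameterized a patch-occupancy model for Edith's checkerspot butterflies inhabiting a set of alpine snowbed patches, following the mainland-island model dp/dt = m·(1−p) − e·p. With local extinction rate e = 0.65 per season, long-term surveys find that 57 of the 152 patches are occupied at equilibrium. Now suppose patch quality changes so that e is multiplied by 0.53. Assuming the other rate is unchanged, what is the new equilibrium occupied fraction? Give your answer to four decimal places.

Observed p* = 57/152 = 0.37500.
Balance m(1−p*) = e·p* gives m = e·p*/(1−p*) = 0.65×0.37500/0.62500 = 0.39000.
New p* = m/(m+e) = 0.39000/(0.39000+0.34450) = 0.53097.

0.5310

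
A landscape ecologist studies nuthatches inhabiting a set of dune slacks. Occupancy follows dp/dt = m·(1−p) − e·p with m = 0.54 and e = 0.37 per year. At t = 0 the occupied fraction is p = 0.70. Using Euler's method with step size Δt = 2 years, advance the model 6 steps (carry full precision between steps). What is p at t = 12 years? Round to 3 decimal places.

Update rule: p ← p + [m·(1−p) − e·p]·Δt with Δt = 2.
p: 0.70000 → 0.50600  (Δp = -0.19400)
p: 0.50600 → 0.66508  (Δp = +0.15908)
p: 0.66508 → 0.53463  (Δp = -0.13045)
p: 0.53463 → 0.64160  (Δp = +0.10697)
p: 0.64160 → 0.55389  (Δp = -0.08771)
p: 0.55389 → 0.62581  (Δp = +0.07192)

0.626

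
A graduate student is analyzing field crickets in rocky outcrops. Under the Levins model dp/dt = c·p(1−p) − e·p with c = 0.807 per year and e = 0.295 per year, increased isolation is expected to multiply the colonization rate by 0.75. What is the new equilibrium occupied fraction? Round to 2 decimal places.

Before: p* = 1 − 0.295/0.807 = 0.6344.
After the change, c = 0.60525, e = 0.295, so p* = 1 − 0.295/0.60525 = 0.5126.

0.51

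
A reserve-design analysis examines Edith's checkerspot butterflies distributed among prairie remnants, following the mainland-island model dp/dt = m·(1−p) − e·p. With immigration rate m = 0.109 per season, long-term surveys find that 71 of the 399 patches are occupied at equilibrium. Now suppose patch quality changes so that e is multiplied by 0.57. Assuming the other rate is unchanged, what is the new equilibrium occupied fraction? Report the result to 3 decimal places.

0.275

Observed p* = 71/399 = 0.17794.
Balance m(1−p*) = e·p* gives e = m(1−p*)/p* = 0.109×0.82206/0.17794 = 0.50357.
New p* = m/(m+e) = 0.10900/(0.10900+0.28703) = 0.27523.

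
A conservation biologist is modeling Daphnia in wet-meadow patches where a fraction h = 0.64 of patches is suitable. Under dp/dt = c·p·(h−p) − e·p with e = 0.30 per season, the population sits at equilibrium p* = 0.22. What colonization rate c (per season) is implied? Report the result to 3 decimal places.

At equilibrium c(h−p*) = e, so c = e/(h−p*).
c = 0.30/(0.64 − 0.22) = 0.30/0.4200 = 0.7143.

0.714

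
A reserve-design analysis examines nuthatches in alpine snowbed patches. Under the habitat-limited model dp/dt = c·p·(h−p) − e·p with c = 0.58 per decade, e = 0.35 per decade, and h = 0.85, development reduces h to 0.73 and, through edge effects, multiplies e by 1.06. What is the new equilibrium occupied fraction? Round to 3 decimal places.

Before: p* = h − e/c = 0.85 − 0.35/0.58 = 0.85 − 0.6034 = 0.2466.
After: c = 0.58, e = 0.371, h = 0.73; p* = 0.73 − 0.371/0.58 = 0.0903.

0.090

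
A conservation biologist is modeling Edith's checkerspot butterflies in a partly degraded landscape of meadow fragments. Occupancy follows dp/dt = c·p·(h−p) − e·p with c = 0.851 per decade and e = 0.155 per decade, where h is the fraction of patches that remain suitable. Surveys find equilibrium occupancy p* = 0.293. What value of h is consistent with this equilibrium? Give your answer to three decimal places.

0.475

At equilibrium c(h−p*) = e, so h = p* + e/c.
h = 0.293 + 0.155/0.851 = 0.293 + 0.1821 = 0.4751.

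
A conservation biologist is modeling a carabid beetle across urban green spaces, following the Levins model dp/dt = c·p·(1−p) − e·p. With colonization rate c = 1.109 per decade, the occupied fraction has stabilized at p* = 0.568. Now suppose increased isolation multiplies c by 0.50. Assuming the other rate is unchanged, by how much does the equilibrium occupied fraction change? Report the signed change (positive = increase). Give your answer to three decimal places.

-0.432

Balance c(1−p*) = e gives e = 1.109×(1 − 0.56800) = 0.47909.
New p* = 1 − e/c = 1 − 0.47909/0.55450 = 0.13600.
Δp* = 0.13600 − 0.56800 = -0.43200.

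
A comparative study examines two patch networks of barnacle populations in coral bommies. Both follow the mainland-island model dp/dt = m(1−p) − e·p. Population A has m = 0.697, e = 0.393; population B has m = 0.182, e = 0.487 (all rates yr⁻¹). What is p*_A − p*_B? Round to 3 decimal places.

A: p*_A = m/(m+e) = 0.697/1.0900 = 0.6394.
B: p*_B = 0.182/0.6690 = 0.2720.
p*_A − p*_B = 0.6394 − 0.2720 = 0.3674.

0.367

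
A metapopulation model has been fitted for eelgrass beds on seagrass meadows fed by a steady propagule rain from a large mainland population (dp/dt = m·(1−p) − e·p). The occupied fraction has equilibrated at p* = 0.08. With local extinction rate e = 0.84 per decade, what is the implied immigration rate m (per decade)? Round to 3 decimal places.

At equilibrium m(1−p*) = e·p*, so m = e·p*/(1−p*).
m = 0.84 × 0.08 / 0.9200 = 0.0672/0.9200 = 0.0730.

0.073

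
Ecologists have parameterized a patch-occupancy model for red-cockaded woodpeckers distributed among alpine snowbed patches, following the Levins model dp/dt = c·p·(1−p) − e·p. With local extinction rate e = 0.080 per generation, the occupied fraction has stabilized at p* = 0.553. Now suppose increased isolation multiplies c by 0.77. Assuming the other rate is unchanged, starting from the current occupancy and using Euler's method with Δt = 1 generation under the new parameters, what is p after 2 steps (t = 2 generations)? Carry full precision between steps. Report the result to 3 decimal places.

Balance c(1−p*) = e gives c = e/(1 − 0.55300) = 0.080/0.44700 = 0.17897.
Starting from p₀ = 0.55300; update p ← p + (dp/dt)·Δt with the new parameters.
t = 1: p = 0.55300 + (-0.01018) = 0.54282
t = 2: p = 0.54282 + (-0.00923) = 0.53360

0.534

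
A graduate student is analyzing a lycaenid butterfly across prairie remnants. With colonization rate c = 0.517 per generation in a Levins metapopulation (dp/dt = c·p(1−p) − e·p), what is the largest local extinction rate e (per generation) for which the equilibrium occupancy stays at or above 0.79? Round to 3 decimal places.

0.109

1 − e/c ≥ 0.79 ⇒ e ≤ c(1 − 0.79) = 0.517 × 0.2100.
e_max = 0.1086.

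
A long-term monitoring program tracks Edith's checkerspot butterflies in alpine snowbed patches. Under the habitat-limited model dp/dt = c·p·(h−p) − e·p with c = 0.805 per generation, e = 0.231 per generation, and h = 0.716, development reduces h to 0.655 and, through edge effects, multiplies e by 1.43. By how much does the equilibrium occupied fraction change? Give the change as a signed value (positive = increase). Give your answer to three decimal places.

-0.184

Before: p* = h − e/c = 0.716 − 0.231/0.805 = 0.716 − 0.2870 = 0.4290.
After: c = 0.805, e = 0.33033, h = 0.655; p* = 0.655 − 0.33033/0.805 = 0.2447.
Δp* = 0.2447 − 0.4290 = -0.1844.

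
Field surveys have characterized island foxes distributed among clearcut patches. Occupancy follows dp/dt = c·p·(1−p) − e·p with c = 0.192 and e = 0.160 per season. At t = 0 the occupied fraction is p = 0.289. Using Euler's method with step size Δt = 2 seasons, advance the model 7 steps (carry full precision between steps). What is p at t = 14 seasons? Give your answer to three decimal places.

Update rule: p ← p + [c·p·(1−p) − e·p]·Δt with Δt = 2.
t = 2: p = 0.28900 + (-0.01358) = 0.27542
t = 4: p = 0.27542 + (-0.01150) = 0.26392
t = 6: p = 0.26392 + (-0.00986) = 0.25407
t = 8: p = 0.25407 + (-0.00853) = 0.24554
t = 10: p = 0.24554 + (-0.00744) = 0.23810
t = 12: p = 0.23810 + (-0.00653) = 0.23157
t = 14: p = 0.23157 + (-0.00577) = 0.22580

0.226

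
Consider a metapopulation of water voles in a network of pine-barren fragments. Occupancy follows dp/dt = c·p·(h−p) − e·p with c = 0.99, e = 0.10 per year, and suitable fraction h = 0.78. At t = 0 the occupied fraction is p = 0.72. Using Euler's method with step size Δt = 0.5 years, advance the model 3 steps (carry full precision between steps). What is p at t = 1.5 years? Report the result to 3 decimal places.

0.690

Update rule: p ← p + [c·p·(h−p) − e·p]·Δt with Δt = 0.5.
  1  |  dp/dt·Δt = -0.014616  |  p_1 = 0.705384
  2  |  dp/dt·Δt = -0.009216  |  p_2 = 0.696168
  3  |  dp/dt·Δt = -0.005920  |  p_3 = 0.690248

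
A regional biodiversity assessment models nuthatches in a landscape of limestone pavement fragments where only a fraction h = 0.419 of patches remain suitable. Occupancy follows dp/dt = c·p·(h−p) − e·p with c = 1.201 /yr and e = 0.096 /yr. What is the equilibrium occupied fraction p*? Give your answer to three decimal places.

0.339

Setting dp/dt = 0 and dividing by p* gives c·(h−p*) = e.
So p* = h − e/c = 0.419 − 0.096/1.201 = 0.419 − 0.0799 = 0.3391.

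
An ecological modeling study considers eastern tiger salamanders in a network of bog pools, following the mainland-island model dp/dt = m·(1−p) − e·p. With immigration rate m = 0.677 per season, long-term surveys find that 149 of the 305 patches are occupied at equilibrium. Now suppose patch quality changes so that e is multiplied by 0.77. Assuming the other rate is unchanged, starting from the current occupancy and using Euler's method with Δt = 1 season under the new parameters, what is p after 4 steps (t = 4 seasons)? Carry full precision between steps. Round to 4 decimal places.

Observed p* = 149/305 = 0.48852.
Balance m(1−p*) = e·p* gives e = m(1−p*)/p* = 0.677×0.51148/0.48852 = 0.70881.
Starting from p₀ = 0.48852; update p ← p + (dp/dt)·Δt with the new parameters.
p: 0.48852 → 0.56817  (Δp = +0.07964)
p: 0.56817 → 0.55042  (Δp = -0.01774)
p: 0.55042 → 0.55438  (Δp = +0.00395)
p: 0.55438 → 0.55350  (Δp = -0.00088)

0.5535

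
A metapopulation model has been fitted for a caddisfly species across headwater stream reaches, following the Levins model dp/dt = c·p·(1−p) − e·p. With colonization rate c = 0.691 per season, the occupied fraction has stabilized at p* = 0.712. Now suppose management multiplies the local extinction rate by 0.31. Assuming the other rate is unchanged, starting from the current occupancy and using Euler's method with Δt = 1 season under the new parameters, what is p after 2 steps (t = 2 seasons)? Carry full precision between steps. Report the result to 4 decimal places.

Balance c(1−p*) = e gives e = 0.691×(1 − 0.71200) = 0.19901.
Starting from p₀ = 0.71200; update p ← p + (dp/dt)·Δt with the new parameters.
  1  |  dp/dt·Δt = +0.097769  |  p_1 = 0.809769
  2  |  dp/dt·Δt = +0.056487  |  p_2 = 0.866256

0.8663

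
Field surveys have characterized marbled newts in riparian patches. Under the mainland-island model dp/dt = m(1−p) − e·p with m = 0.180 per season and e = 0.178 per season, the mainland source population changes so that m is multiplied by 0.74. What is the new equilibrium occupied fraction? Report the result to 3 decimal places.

0.428

Before: p* = 0.180/(0.180+0.178) = 0.5028.
After: m = 0.1332, e = 0.178; p* = 0.1332/0.3112 = 0.4280.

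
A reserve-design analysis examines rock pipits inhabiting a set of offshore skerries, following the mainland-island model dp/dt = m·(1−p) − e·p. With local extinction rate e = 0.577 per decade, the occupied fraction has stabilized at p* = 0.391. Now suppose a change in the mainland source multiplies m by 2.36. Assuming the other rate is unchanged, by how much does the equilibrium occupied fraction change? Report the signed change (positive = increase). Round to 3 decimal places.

Balance m(1−p*) = e·p* gives m = e·p*/(1−p*) = 0.577×0.39100/0.60900 = 0.37045.
New p* = m/(m+e) = 0.87426/(0.87426+0.57700) = 0.60241.
Δp* = 0.60241 − 0.39100 = +0.21141.

0.211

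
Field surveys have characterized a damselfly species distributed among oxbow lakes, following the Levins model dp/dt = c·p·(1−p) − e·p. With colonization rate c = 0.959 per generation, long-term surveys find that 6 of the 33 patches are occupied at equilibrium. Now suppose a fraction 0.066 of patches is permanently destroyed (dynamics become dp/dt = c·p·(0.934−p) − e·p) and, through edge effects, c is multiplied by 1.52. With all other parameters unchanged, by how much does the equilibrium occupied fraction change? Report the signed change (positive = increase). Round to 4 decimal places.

0.2139

Observed p* = 6/33 = 0.18182.
Balance c(1−p*) = e gives e = 0.959×(1 − 0.18182) = 0.78463.
New p* = 0.934 − e/c = 0.934 − 0.78463/1.45768 = 0.39573.
Δp* = 0.39573 − 0.18182 = +0.21391.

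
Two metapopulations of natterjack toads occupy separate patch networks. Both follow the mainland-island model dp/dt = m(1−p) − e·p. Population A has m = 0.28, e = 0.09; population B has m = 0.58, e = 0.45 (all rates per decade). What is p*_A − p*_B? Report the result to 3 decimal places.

A: p*_A = m/(m+e) = 0.28/0.3700 = 0.7568.
B: p*_B = 0.58/1.0300 = 0.5631.
p*_A − p*_B = 0.7568 − 0.5631 = 0.1936.

0.194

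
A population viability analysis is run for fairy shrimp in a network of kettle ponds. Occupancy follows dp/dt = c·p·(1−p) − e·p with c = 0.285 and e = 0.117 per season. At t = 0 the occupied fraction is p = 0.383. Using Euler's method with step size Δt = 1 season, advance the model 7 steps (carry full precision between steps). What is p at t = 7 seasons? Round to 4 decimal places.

0.5093

Update rule: p ← p + [c·p·(1−p) − e·p]·Δt with Δt = 1.
t = 1: p = 0.38300 + (+0.02254) = 0.40554
t = 2: p = 0.40554 + (+0.02126) = 0.42680
t = 3: p = 0.42680 + (+0.01979) = 0.44658
t = 4: p = 0.44658 + (+0.01819) = 0.46477
t = 5: p = 0.46477 + (+0.01652) = 0.48129
t = 6: p = 0.48129 + (+0.01484) = 0.49613
t = 7: p = 0.49613 + (+0.01320) = 0.50933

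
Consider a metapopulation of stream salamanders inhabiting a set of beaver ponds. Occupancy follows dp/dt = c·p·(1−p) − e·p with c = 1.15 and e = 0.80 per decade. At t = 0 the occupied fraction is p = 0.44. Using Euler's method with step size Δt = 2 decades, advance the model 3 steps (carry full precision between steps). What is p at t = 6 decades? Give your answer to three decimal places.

0.304

Update rule: p ← p + [c·p·(1−p) − e·p]·Δt with Δt = 2.
step 1: Δp = -0.13728, p = 0.30272
step 2: Δp = +0.00113, p = 0.30385
step 3: Δp = +0.00035, p = 0.30420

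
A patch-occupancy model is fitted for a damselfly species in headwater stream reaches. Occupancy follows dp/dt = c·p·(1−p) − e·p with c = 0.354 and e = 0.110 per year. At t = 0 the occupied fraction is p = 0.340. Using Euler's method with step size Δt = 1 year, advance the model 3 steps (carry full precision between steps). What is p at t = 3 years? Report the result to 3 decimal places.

Update rule: p ← p + [c·p·(1−p) − e·p]·Δt with Δt = 1.
t = 1: p = 0.34000 + (+0.04204) = 0.38204
t = 2: p = 0.38204 + (+0.04155) = 0.42359
t = 3: p = 0.42359 + (+0.03984) = 0.46343

0.463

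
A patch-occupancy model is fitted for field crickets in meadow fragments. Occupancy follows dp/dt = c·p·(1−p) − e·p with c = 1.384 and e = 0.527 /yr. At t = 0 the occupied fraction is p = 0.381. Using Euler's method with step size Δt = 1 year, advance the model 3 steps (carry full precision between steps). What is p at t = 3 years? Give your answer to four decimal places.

0.6128

Update rule: p ← p + [c·p·(1−p) − e·p]·Δt with Δt = 1.
step 1: Δp = +0.12561, p = 0.50661
step 2: Δp = +0.07895, p = 0.58557
step 3: Δp = +0.02727, p = 0.61284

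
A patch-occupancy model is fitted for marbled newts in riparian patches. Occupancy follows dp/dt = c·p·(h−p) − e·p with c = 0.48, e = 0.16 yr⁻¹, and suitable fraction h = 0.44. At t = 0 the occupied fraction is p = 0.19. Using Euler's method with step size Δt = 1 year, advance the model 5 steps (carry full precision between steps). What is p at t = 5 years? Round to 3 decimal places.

Update rule: p ← p + [c·p·(h−p) − e·p]·Δt with Δt = 1.
p: 0.19000 → 0.18240  (Δp = -0.00760)
p: 0.18240 → 0.17577  (Δp = -0.00663)
p: 0.17577 → 0.16994  (Δp = -0.00583)
p: 0.16994 → 0.16478  (Δp = -0.00516)
p: 0.16478 → 0.16018  (Δp = -0.00460)

0.160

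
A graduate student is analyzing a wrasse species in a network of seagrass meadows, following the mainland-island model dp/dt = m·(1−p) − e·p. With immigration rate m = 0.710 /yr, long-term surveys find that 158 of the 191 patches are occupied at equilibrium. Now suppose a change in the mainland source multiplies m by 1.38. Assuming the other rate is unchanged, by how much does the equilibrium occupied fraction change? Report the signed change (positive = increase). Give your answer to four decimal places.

0.0413

Observed p* = 158/191 = 0.82723.
Balance m(1−p*) = e·p* gives e = m(1−p*)/p* = 0.710×0.17277/0.82723 = 0.14829.
New p* = m/(m+e) = 0.97980/(0.97980+0.14829) = 0.86855.
Δp* = 0.86855 − 0.82723 = +0.04132.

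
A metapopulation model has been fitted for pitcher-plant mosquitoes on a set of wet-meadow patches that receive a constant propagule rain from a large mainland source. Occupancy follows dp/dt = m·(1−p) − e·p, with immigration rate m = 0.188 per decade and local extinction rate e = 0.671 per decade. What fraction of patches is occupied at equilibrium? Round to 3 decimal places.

0.219

At equilibrium the propagule rain into empty patches balances local extinction: m(1−p*) = e·p*.
p* = m/(m+e) = 0.188/(0.188+0.671) = 0.188/0.8590 = 0.2189.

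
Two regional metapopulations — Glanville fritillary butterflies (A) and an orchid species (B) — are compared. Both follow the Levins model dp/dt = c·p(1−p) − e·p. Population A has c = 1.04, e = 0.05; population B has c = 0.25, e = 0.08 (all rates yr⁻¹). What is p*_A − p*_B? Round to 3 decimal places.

A: p*_A = 1 − 0.05/1.04 = 0.9519.
B: p*_B = 1 − 0.08/0.25 = 0.6800.
p*_A − p*_B = 0.9519 − 0.6800 = 0.2719.

0.272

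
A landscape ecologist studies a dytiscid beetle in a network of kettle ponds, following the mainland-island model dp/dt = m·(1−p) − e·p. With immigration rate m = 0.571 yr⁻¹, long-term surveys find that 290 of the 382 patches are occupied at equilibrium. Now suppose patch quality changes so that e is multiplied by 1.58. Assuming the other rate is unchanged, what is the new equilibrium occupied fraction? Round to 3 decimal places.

0.666

Observed p* = 290/382 = 0.75916.
Balance m(1−p*) = e·p* gives e = m(1−p*)/p* = 0.571×0.24084/0.75916 = 0.18115.
New p* = m/(m+e) = 0.57100/(0.57100+0.28622) = 0.66611.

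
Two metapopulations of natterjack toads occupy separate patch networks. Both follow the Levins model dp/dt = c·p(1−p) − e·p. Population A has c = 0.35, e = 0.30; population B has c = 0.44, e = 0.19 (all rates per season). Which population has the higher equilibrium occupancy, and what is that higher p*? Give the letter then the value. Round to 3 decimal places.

B, 0.568

A: p*_A = 1 − 0.30/0.35 = 0.1429.
B: p*_B = 1 − 0.19/0.44 = 0.5682.
B is higher at 0.5682.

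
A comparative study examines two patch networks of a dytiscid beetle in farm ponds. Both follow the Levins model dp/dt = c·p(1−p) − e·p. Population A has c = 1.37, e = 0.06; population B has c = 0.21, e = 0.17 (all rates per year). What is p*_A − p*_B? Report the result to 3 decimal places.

0.766

A: p*_A = 1 − 0.06/1.37 = 0.9562.
B: p*_B = 1 − 0.17/0.21 = 0.1905.
p*_A − p*_B = 0.9562 − 0.1905 = 0.7657.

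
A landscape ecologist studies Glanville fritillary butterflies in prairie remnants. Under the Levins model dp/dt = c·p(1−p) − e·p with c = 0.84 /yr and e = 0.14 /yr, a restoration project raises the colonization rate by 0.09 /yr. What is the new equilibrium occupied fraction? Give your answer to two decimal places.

0.85

Before: p* = 1 − 0.14/0.84 = 0.8333.
After the change, c = 0.93, e = 0.14, so p* = 1 − 0.14/0.93 = 0.8495.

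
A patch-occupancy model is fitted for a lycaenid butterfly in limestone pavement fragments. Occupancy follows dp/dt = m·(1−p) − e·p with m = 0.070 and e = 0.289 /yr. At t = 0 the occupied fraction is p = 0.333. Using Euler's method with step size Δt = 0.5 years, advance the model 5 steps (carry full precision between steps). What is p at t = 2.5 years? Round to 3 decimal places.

Update rule: p ← p + [m·(1−p) − e·p]·Δt with Δt = 0.5.
t = 0.5: p = 0.33300 + (-0.02477) = 0.30823
t = 1: p = 0.30823 + (-0.02033) = 0.28790
t = 1.5: p = 0.28790 + (-0.01668) = 0.27122
t = 2: p = 0.27122 + (-0.01368) = 0.25754
t = 2.5: p = 0.25754 + (-0.01123) = 0.24631

0.246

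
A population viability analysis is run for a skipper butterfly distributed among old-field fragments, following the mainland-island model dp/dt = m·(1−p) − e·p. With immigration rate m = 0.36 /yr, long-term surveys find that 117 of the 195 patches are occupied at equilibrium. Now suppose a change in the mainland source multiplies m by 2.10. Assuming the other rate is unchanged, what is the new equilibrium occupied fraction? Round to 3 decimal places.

Observed p* = 117/195 = 0.60000.
Balance m(1−p*) = e·p* gives e = m(1−p*)/p* = 0.36×0.40000/0.60000 = 0.24000.
New p* = m/(m+e) = 0.75600/(0.75600+0.24000) = 0.75904.

0.759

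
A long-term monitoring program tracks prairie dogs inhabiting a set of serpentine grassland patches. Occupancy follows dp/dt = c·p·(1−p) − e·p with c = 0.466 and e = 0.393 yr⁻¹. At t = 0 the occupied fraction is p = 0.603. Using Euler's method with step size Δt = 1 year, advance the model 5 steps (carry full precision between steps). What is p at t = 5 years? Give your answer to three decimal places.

0.300

Update rule: p ← p + [c·p·(1−p) − e·p]·Δt with Δt = 1.
  1  |  dp/dt·Δt = -0.125423  |  p_1 = 0.477577
  2  |  dp/dt·Δt = -0.071422  |  p_2 = 0.406155
  3  |  dp/dt·Δt = -0.047223  |  p_3 = 0.358932
  4  |  dp/dt·Δt = -0.033834  |  p_4 = 0.325098
  5  |  dp/dt·Δt = -0.025519  |  p_5 = 0.299579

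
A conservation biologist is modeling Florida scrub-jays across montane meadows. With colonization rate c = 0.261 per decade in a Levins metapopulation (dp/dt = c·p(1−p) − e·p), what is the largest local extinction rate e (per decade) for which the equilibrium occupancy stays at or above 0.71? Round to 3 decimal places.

1 − e/c ≥ 0.71 ⇒ e ≤ c(1 − 0.71) = 0.261 × 0.2900.
e_max = 0.0757.

0.076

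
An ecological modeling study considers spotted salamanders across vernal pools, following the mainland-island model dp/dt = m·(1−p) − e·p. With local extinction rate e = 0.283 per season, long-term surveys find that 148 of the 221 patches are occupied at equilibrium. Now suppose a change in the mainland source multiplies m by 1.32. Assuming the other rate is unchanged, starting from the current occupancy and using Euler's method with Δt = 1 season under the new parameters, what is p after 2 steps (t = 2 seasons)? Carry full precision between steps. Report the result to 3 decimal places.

0.728

Observed p* = 148/221 = 0.66968.
Balance m(1−p*) = e·p* gives m = e·p*/(1−p*) = 0.283×0.66968/0.33032 = 0.57375.
Starting from p₀ = 0.66968; update p ← p + (dp/dt)·Δt with the new parameters.
t = 1: p = 0.66968 + (+0.06065) = 0.73033
t = 2: p = 0.73033 + (-0.00245) = 0.72788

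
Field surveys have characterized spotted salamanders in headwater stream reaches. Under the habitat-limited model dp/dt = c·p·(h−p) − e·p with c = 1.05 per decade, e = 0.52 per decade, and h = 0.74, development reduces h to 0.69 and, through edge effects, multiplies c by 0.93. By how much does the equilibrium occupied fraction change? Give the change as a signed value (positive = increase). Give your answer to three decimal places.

-0.087

Before: p* = h − e/c = 0.74 − 0.52/1.05 = 0.74 − 0.4952 = 0.2448.
After: c = 0.9765, e = 0.52, h = 0.69; p* = 0.69 − 0.52/0.9765 = 0.1575.
Δp* = 0.1575 − 0.2448 = -0.0873.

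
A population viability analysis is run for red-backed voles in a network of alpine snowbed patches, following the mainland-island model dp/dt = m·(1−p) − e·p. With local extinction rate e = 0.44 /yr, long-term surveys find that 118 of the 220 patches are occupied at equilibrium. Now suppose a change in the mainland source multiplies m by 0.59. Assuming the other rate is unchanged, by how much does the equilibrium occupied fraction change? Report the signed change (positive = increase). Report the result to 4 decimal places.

Observed p* = 118/220 = 0.53636.
Balance m(1−p*) = e·p* gives m = e·p*/(1−p*) = 0.44×0.53636/0.46364 = 0.50901.
New p* = m/(m+e) = 0.30032/(0.30032+0.44000) = 0.40566.
Δp* = 0.40566 − 0.53636 = -0.13070.

-0.1307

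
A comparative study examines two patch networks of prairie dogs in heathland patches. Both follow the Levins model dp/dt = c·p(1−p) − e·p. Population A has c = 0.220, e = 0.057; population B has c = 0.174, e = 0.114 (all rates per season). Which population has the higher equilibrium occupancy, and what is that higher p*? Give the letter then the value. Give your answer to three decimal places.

A: p*_A = 1 − 0.057/0.220 = 0.7409.
B: p*_B = 1 − 0.114/0.174 = 0.3448.
A is higher at 0.7409.

A, 0.741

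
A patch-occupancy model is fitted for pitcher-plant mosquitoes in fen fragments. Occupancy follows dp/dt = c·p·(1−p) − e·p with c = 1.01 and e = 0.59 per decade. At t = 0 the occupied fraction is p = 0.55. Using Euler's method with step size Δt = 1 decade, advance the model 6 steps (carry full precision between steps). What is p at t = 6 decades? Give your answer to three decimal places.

Update rule: p ← p + [c·p·(1−p) − e·p]·Δt with Δt = 1.
t = 1: p = 0.55000 + (-0.07452) = 0.47548
t = 2: p = 0.47548 + (-0.02864) = 0.44684
t = 3: p = 0.44684 + (-0.01399) = 0.43285
t = 4: p = 0.43285 + (-0.00744) = 0.42541
t = 5: p = 0.42541 + (-0.00411) = 0.42130
t = 6: p = 0.42130 + (-0.00232) = 0.41898

0.419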